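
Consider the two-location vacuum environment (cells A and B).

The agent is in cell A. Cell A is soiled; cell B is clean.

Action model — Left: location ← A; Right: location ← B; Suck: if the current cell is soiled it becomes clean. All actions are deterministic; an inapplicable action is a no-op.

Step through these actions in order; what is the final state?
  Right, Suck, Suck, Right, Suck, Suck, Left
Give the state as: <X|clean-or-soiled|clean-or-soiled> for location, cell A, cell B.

[1] after Right: <B|soiled|clean>
[2] after Suck: <B|soiled|clean>
[3] after Suck: <B|soiled|clean>
[4] after Right: <B|soiled|clean>
[5] after Suck: <B|soiled|clean>
[6] after Suck: <B|soiled|clean>
[7] after Left: <A|soiled|clean>

<A|soiled|clean>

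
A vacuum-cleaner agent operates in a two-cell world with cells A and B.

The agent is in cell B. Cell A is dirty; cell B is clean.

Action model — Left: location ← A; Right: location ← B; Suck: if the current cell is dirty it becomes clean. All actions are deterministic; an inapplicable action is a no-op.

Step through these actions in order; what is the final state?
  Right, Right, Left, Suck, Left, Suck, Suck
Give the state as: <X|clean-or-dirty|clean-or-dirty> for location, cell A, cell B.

1. Right → <B|dirty|clean>
2. Right → <B|dirty|clean>
3. Left → <A|dirty|clean>
4. Suck → <A|clean|clean>
5. Left → <A|clean|clean>
6. Suck → <A|clean|clean>
7. Suck → <A|clean|clean>

<A|clean|clean>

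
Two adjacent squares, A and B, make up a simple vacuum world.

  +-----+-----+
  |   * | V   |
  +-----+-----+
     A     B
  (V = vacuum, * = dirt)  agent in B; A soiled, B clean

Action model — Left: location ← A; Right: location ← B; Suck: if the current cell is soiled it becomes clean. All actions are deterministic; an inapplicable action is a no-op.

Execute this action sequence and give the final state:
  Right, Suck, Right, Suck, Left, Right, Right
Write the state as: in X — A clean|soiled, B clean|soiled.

1) do Right; now in B — A soiled, B clean
2) do Suck; now in B — A soiled, B clean
3) do Right; now in B — A soiled, B clean
4) do Suck; now in B — A soiled, B clean
5) do Left; now in A — A soiled, B clean
6) do Right; now in B — A soiled, B clean
7) do Right; now in B — A soiled, B clean

in B — A soiled, B clean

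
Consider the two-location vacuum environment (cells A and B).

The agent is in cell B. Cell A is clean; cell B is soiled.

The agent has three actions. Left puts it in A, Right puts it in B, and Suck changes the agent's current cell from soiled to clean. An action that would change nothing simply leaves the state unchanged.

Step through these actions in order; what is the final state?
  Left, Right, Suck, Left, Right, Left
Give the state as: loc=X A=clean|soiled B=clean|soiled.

loc=A A=clean B=clean

1. Left → loc=A A=clean B=soiled
2. Right → loc=B A=clean B=soiled
3. Suck → loc=B A=clean B=clean
4. Left → loc=A A=clean B=clean
5. Right → loc=B A=clean B=clean
6. Left → loc=A A=clean B=clean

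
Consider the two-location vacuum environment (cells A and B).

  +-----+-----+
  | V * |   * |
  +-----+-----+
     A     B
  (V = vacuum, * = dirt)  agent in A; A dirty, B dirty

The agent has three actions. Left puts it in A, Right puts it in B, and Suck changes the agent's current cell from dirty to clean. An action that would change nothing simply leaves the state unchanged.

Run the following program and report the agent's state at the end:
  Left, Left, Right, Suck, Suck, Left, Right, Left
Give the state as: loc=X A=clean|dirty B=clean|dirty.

loc=A A=dirty B=clean

t=1 Left ⇒ loc=A A=dirty B=dirty
t=2 Left ⇒ loc=A A=dirty B=dirty
t=3 Right ⇒ loc=B A=dirty B=dirty
t=4 Suck ⇒ loc=B A=dirty B=clean
t=5 Suck ⇒ loc=B A=dirty B=clean
t=6 Left ⇒ loc=A A=dirty B=clean
t=7 Right ⇒ loc=B A=dirty B=clean
t=8 Left ⇒ loc=A A=dirty B=clean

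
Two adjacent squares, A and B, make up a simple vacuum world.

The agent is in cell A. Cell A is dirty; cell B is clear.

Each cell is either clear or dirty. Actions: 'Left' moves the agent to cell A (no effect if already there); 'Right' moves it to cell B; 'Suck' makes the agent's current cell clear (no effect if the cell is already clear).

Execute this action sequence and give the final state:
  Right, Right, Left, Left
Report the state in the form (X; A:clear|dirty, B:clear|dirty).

[1] after Right: (B; A:dirty, B:clear)
[2] after Right: (B; A:dirty, B:clear)
[3] after Left: (A; A:dirty, B:clear)
[4] after Left: (A; A:dirty, B:clear)

(A; A:dirty, B:clear)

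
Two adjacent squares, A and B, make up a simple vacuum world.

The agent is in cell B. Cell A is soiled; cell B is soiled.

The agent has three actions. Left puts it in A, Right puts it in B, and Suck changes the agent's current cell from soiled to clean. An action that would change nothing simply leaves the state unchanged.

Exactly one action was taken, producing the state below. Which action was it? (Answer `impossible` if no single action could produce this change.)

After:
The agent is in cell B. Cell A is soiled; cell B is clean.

Suck

try  Left: loc=A A=soiled B=soiled
try Right: loc=B A=soiled B=soiled
try  Suck: loc=B A=soiled B=clean  ← match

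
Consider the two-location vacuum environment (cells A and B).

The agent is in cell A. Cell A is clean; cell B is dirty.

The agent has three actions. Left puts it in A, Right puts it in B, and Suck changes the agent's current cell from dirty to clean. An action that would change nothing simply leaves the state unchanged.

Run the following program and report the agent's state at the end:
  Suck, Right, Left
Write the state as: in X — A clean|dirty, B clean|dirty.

1) do Suck; now in A — A clean, B dirty
2) do Right; now in B — A clean, B dirty
3) do Left; now in A — A clean, B dirty

in A — A clean, B dirty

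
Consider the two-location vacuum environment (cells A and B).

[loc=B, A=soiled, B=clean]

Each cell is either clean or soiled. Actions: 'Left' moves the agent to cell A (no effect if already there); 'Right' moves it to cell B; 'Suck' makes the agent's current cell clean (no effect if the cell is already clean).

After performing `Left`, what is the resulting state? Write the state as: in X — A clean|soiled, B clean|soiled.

start: in B — A soiled, B clean
1) do Left; now in A — A soiled, B clean

in A — A soiled, B clean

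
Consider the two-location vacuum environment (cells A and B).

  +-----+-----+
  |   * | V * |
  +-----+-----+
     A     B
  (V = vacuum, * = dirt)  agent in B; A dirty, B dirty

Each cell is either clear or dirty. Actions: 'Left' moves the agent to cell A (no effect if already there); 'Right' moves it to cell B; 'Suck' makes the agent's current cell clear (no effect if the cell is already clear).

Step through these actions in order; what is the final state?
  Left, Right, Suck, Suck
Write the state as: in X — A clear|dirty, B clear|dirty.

t=1 Left ⇒ in A — A dirty, B dirty
t=2 Right ⇒ in B — A dirty, B dirty
t=3 Suck ⇒ in B — A dirty, B clear
t=4 Suck ⇒ in B — A dirty, B clear

in B — A dirty, B clear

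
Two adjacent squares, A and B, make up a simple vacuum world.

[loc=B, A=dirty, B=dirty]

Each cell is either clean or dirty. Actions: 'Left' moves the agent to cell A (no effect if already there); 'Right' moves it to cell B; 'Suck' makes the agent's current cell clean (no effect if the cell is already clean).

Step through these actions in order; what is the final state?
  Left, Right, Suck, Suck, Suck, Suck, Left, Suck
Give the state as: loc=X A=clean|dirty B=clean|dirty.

loc=A A=clean B=clean

Left (#1): loc=A A=dirty B=dirty
Right (#2): loc=B A=dirty B=dirty
Suck (#3): loc=B A=dirty B=clean
Suck (#4): loc=B A=dirty B=clean
Suck (#5): loc=B A=dirty B=clean
Suck (#6): loc=B A=dirty B=clean
Left (#7): loc=A A=dirty B=clean
Suck (#8): loc=A A=clean B=clean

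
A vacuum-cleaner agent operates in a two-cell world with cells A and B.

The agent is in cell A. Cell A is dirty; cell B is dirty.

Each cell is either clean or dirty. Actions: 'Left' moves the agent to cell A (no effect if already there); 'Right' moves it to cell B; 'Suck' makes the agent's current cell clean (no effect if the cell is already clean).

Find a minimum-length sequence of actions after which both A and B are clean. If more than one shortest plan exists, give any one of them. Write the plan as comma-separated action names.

Suck, Right, Suck

[1] after Suck: <A|clean|dirty>
[2] after Right: <B|clean|dirty>
[3] after Suck: <B|clean|clean>
min 3: Suck A + move + Suck B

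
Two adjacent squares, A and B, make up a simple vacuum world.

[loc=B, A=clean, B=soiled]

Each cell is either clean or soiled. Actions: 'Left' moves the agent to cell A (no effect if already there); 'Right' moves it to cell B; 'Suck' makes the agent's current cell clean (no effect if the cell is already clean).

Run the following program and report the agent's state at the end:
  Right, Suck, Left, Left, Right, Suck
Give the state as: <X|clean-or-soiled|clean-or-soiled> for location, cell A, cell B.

1) do Right; now <B|clean|soiled>
2) do Suck; now <B|clean|clean>
3) do Left; now <A|clean|clean>
4) do Left; now <A|clean|clean>
5) do Right; now <B|clean|clean>
6) do Suck; now <B|clean|clean>

<B|clean|clean>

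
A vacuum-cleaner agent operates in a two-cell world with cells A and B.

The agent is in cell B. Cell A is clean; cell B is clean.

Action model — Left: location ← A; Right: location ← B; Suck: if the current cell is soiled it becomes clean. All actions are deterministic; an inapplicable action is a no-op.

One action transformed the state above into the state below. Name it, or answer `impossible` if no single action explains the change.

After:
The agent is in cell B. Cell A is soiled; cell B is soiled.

try  Left: <A|clean|clean>
try Right: <B|clean|clean>
try  Suck: <B|clean|clean>
no single action produces the after-state

impossible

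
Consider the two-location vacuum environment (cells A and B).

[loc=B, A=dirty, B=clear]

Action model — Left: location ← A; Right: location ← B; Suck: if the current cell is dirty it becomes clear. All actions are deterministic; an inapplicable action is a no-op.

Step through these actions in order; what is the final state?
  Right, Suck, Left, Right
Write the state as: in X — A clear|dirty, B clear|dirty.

in B — A dirty, B clear

Right (#1): in B — A dirty, B clear
Suck (#2): in B — A dirty, B clear
Left (#3): in A — A dirty, B clear
Right (#4): in B — A dirty, B clear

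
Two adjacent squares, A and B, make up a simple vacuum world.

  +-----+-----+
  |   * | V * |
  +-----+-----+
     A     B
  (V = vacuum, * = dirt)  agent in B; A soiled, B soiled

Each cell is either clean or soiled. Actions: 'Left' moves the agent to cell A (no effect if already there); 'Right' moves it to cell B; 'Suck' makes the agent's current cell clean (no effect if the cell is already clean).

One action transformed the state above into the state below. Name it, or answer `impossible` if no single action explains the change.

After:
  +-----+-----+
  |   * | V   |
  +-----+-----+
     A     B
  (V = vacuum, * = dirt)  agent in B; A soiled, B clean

Suck

try  Left: <A|soiled|soiled>
try Right: <B|soiled|soiled>
try  Suck: <B|soiled|clean>  ← match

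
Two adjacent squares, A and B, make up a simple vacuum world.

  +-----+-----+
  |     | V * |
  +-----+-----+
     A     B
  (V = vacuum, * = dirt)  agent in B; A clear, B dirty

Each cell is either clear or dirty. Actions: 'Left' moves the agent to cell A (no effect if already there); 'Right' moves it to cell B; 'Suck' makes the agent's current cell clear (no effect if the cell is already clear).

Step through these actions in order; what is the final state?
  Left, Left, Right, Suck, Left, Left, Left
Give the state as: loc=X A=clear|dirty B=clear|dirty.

loc=A A=clear B=clear

t=1 Left ⇒ loc=A A=clear B=dirty
t=2 Left ⇒ loc=A A=clear B=dirty
t=3 Right ⇒ loc=B A=clear B=dirty
t=4 Suck ⇒ loc=B A=clear B=clear
t=5 Left ⇒ loc=A A=clear B=clear
t=6 Left ⇒ loc=A A=clear B=clear
t=7 Left ⇒ loc=A A=clear B=clear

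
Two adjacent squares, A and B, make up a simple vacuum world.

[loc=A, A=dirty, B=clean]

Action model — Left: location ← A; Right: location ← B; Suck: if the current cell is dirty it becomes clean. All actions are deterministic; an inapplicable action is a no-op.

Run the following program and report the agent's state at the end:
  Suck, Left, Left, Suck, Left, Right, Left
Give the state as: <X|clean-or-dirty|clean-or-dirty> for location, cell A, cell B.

<A|clean|clean>

Suck (#1): <A|clean|clean>
Left (#2): <A|clean|clean>
Left (#3): <A|clean|clean>
Suck (#4): <A|clean|clean>
Left (#5): <A|clean|clean>
Right (#6): <B|clean|clean>
Left (#7): <A|clean|clean>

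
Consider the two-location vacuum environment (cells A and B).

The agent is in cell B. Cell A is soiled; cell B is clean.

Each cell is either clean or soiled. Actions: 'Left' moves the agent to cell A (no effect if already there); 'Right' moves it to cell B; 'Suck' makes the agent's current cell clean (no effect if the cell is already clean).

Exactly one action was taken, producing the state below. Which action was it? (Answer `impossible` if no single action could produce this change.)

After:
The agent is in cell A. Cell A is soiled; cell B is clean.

try  Left: (A; A:soiled, B:clean)  ← match
try Right: (B; A:soiled, B:clean)
try  Suck: (B; A:soiled, B:clean)

Left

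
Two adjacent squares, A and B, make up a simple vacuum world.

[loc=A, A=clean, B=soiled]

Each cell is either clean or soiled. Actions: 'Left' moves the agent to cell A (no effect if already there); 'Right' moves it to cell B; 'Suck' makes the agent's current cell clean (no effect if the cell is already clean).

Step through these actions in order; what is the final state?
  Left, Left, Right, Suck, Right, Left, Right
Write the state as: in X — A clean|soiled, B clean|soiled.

in B — A clean, B clean

1) do Left; now in A — A clean, B soiled
2) do Left; now in A — A clean, B soiled
3) do Right; now in B — A clean, B soiled
4) do Suck; now in B — A clean, B clean
5) do Right; now in B — A clean, B clean
6) do Left; now in A — A clean, B clean
7) do Right; now in B — A clean, B clean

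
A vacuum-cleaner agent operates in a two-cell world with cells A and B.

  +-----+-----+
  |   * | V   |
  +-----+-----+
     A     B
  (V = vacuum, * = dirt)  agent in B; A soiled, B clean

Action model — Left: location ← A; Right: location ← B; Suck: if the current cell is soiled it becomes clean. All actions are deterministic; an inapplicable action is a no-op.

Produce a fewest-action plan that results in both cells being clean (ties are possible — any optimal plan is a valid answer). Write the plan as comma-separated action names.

Left, Suck

t=1 Left ⇒ loc=A A=soiled B=clean
t=2 Suck ⇒ loc=A A=clean B=clean
min 2: go A then Suck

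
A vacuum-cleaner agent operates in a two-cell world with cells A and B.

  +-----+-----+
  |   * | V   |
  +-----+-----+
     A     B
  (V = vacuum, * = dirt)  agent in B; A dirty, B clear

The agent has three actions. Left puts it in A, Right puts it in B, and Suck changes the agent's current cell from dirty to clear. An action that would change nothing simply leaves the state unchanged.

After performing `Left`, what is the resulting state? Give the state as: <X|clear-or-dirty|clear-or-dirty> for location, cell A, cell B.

<A|dirty|clear>

start: <B|dirty|clear>
Left (#1): <A|dirty|clear>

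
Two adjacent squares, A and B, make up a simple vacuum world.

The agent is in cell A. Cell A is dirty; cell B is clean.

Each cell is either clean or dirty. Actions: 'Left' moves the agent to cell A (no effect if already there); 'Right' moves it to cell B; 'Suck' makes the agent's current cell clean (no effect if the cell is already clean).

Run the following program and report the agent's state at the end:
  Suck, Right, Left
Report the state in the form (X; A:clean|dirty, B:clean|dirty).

(A; A:clean, B:clean)

1) do Suck; now (A; A:clean, B:clean)
2) do Right; now (B; A:clean, B:clean)
3) do Left; now (A; A:clean, B:clean)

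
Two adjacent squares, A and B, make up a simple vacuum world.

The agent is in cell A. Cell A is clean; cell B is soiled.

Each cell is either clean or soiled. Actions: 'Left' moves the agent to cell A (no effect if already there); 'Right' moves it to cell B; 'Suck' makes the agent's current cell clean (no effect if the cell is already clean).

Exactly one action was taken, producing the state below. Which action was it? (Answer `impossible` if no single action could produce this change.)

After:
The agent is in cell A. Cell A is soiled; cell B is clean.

try  Left: loc=A A=clean B=soiled
try Right: loc=B A=clean B=soiled
try  Suck: loc=A A=clean B=soiled
no single action produces the after-state

impossible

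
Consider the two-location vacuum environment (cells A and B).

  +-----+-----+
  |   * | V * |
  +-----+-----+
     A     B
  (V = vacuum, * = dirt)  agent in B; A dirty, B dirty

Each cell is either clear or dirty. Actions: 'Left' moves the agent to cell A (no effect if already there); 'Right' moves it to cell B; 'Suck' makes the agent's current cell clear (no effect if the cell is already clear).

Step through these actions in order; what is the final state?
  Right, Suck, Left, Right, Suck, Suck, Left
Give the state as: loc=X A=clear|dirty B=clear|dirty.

Right (#1): loc=B A=dirty B=dirty
Suck (#2): loc=B A=dirty B=clear
Left (#3): loc=A A=dirty B=clear
Right (#4): loc=B A=dirty B=clear
Suck (#5): loc=B A=dirty B=clear
Suck (#6): loc=B A=dirty B=clear
Left (#7): loc=A A=dirty B=clear

loc=A A=dirty B=clear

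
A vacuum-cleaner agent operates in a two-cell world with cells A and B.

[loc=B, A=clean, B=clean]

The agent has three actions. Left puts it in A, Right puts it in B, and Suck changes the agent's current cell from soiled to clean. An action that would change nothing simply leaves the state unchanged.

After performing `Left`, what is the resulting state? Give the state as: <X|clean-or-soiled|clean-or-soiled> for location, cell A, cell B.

<A|clean|clean>

start: <B|clean|clean>
t=1 Left ⇒ <A|clean|clean>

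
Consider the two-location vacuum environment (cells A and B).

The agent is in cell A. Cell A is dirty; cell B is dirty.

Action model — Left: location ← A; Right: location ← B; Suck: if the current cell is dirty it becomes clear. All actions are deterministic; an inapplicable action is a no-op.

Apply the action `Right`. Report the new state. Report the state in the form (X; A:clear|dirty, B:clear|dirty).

(B; A:dirty, B:dirty)

start: (A; A:dirty, B:dirty)
1. Right → (B; A:dirty, B:dirty)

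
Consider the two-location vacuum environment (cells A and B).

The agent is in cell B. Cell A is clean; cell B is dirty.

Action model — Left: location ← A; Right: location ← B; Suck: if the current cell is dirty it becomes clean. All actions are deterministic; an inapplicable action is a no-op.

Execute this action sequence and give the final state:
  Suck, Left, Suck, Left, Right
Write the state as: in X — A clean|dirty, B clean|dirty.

in B — A clean, B clean

[1] after Suck: in B — A clean, B clean
[2] after Left: in A — A clean, B clean
[3] after Suck: in A — A clean, B clean
[4] after Left: in A — A clean, B clean
[5] after Right: in B — A clean, B clean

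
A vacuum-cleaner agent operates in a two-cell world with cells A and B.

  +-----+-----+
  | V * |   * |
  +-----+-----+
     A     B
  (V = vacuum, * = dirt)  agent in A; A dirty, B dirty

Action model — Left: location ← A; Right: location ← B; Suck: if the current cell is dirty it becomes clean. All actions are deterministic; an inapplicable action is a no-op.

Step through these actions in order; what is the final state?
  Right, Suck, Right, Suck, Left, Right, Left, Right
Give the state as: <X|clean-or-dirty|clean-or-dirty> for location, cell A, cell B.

<B|dirty|clean>

[1] after Right: <B|dirty|dirty>
[2] after Suck: <B|dirty|clean>
[3] after Right: <B|dirty|clean>
[4] after Suck: <B|dirty|clean>
[5] after Left: <A|dirty|clean>
[6] after Right: <B|dirty|clean>
[7] after Left: <A|dirty|clean>
[8] after Right: <B|dirty|clean>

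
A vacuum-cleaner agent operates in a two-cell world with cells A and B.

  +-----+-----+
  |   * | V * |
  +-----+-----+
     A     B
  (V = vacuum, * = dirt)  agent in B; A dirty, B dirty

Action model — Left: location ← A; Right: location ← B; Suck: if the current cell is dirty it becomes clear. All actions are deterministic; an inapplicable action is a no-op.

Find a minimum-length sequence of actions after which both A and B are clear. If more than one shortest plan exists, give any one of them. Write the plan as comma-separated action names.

Suck, Left, Suck

1. Suck → <B|dirty|clear>
2. Left → <A|dirty|clear>
3. Suck → <A|clear|clear>
min 3: Suck B + move + Suck A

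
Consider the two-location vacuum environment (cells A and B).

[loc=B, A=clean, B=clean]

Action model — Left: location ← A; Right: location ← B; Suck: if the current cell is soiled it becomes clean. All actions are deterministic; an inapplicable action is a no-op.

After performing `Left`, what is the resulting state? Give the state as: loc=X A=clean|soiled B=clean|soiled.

loc=A A=clean B=clean

start: loc=B A=clean B=clean
t=1 Left ⇒ loc=A A=clean B=clean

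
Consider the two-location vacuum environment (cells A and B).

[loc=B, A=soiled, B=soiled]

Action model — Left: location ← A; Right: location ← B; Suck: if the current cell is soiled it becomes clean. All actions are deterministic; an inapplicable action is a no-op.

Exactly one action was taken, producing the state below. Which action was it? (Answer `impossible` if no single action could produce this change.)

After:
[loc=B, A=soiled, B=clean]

Suck

try  Left: (A; A:soiled, B:soiled)
try Right: (B; A:soiled, B:soiled)
try  Suck: (B; A:soiled, B:clean)  ← match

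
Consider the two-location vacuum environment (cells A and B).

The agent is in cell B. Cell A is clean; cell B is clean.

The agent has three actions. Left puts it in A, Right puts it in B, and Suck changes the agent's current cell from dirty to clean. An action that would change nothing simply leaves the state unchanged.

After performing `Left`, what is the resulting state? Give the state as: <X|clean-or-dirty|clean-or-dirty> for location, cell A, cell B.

start: <B|clean|clean>
t=1 Left ⇒ <A|clean|clean>

<A|clean|clean>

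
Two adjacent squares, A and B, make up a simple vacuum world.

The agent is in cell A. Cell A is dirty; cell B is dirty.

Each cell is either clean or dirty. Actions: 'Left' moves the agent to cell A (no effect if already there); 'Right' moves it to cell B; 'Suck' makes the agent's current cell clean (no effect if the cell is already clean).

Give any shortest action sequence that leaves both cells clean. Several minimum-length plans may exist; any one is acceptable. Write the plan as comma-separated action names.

Suck, Right, Suck

t=1 Suck ⇒ loc=A A=clean B=dirty
t=2 Right ⇒ loc=B A=clean B=dirty
t=3 Suck ⇒ loc=B A=clean B=clean
min 3: Suck A + move + Suck B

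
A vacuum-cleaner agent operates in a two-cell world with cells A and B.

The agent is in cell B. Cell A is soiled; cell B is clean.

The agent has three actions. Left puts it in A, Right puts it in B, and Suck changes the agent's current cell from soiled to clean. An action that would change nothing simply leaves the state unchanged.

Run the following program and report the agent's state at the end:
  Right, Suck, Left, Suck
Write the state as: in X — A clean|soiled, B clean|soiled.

t=1 Right ⇒ in B — A soiled, B clean
t=2 Suck ⇒ in B — A soiled, B clean
t=3 Left ⇒ in A — A soiled, B clean
t=4 Suck ⇒ in A — A clean, B clean

in A — A clean, B clean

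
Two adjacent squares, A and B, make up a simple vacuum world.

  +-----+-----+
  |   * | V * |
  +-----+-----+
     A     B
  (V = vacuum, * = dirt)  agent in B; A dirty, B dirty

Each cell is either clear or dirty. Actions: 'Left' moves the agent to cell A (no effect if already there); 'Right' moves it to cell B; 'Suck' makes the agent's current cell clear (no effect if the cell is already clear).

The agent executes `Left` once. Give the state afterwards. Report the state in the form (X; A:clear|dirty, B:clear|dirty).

start: (B; A:dirty, B:dirty)
1. Left → (A; A:dirty, B:dirty)

(A; A:dirty, B:dirty)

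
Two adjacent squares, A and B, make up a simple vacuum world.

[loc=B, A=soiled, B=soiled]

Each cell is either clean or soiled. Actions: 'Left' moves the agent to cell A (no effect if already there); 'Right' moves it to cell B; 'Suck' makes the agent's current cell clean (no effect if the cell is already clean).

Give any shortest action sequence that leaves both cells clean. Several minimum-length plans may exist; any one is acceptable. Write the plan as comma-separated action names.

Suck, Left, Suck

Suck (#1): <B|soiled|clean>
Left (#2): <A|soiled|clean>
Suck (#3): <A|clean|clean>
min 3: Suck B + move + Suck A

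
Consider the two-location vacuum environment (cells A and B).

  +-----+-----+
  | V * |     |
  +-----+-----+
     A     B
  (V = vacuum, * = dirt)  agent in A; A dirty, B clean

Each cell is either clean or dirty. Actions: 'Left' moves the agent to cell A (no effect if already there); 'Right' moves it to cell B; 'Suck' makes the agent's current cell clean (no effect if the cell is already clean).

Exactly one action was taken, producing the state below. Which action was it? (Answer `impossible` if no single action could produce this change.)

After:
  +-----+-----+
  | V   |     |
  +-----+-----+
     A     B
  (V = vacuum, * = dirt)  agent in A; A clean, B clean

try  Left: (A; A:dirty, B:clean)
try Right: (B; A:dirty, B:clean)
try  Suck: (A; A:clean, B:clean)  ← match

Suck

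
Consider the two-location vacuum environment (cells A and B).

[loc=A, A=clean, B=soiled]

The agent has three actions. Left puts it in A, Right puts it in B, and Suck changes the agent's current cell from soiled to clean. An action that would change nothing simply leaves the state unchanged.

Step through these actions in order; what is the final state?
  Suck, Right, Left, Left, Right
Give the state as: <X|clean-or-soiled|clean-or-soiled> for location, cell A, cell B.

[1] after Suck: <A|clean|soiled>
[2] after Right: <B|clean|soiled>
[3] after Left: <A|clean|soiled>
[4] after Left: <A|clean|soiled>
[5] after Right: <B|clean|soiled>

<B|clean|soiled>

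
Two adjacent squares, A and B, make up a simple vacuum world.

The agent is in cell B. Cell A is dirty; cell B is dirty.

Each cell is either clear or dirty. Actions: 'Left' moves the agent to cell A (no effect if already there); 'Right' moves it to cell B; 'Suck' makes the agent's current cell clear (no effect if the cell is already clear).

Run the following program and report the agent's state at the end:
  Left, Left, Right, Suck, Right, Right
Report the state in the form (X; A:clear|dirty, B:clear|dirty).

1) do Left; now (A; A:dirty, B:dirty)
2) do Left; now (A; A:dirty, B:dirty)
3) do Right; now (B; A:dirty, B:dirty)
4) do Suck; now (B; A:dirty, B:clear)
5) do Right; now (B; A:dirty, B:clear)
6) do Right; now (B; A:dirty, B:clear)

(B; A:dirty, B:clear)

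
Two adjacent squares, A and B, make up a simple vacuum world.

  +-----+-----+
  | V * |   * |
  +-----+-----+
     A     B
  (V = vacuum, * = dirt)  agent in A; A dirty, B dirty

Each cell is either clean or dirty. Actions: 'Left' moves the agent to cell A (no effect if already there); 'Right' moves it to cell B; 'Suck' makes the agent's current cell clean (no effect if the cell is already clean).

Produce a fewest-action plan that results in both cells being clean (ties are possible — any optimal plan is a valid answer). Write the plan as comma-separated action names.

1. Suck → (A; A:clean, B:dirty)
2. Right → (B; A:clean, B:dirty)
3. Suck → (B; A:clean, B:clean)
min 3: Suck A + move + Suck B

Suck, Right, Suck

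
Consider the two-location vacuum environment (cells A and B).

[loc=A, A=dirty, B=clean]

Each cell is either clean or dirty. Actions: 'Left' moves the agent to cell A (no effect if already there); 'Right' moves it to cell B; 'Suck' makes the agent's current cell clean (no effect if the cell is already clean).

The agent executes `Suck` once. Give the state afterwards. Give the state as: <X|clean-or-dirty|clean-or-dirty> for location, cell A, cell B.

<A|clean|clean>

start: <A|dirty|clean>
Suck (#1): <A|clean|clean>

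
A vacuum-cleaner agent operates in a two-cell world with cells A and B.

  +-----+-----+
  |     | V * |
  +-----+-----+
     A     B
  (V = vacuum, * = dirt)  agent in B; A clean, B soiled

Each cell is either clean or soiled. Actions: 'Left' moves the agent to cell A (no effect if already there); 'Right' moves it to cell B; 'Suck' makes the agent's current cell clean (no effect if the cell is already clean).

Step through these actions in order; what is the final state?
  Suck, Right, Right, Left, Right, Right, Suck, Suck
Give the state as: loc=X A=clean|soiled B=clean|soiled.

loc=B A=clean B=clean

1. Suck → loc=B A=clean B=clean
2. Right → loc=B A=clean B=clean
3. Right → loc=B A=clean B=clean
4. Left → loc=A A=clean B=clean
5. Right → loc=B A=clean B=clean
6. Right → loc=B A=clean B=clean
7. Suck → loc=B A=clean B=clean
8. Suck → loc=B A=clean B=clean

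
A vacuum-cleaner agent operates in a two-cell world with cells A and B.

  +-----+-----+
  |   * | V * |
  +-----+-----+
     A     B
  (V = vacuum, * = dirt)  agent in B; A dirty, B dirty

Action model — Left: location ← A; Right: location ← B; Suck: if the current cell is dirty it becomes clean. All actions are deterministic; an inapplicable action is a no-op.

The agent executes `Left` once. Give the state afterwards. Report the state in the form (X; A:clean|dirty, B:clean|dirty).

(A; A:dirty, B:dirty)

start: (B; A:dirty, B:dirty)
Left (#1): (A; A:dirty, B:dirty)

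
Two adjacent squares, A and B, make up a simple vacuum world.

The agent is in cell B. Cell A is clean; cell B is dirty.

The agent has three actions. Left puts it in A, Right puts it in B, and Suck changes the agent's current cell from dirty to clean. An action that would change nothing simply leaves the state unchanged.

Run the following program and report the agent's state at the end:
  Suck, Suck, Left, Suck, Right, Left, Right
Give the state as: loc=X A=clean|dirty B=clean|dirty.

[1] after Suck: loc=B A=clean B=clean
[2] after Suck: loc=B A=clean B=clean
[3] after Left: loc=A A=clean B=clean
[4] after Suck: loc=A A=clean B=clean
[5] after Right: loc=B A=clean B=clean
[6] after Left: loc=A A=clean B=clean
[7] after Right: loc=B A=clean B=clean

loc=B A=clean B=clean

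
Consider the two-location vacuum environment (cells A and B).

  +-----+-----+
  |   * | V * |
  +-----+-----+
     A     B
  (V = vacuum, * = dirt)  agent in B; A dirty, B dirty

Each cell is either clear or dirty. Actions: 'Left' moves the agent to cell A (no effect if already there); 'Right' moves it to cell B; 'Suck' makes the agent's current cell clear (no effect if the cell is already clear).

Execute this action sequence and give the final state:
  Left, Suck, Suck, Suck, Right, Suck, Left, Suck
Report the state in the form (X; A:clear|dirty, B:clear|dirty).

step 1/8 (Left): (A; A:dirty, B:dirty)
step 2/8 (Suck): (A; A:clear, B:dirty)
step 3/8 (Suck): (A; A:clear, B:dirty)
step 4/8 (Suck): (A; A:clear, B:dirty)
step 5/8 (Right): (B; A:clear, B:dirty)
step 6/8 (Suck): (B; A:clear, B:clear)
step 7/8 (Left): (A; A:clear, B:clear)
step 8/8 (Suck): (A; A:clear, B:clear)

(A; A:clear, B:clear)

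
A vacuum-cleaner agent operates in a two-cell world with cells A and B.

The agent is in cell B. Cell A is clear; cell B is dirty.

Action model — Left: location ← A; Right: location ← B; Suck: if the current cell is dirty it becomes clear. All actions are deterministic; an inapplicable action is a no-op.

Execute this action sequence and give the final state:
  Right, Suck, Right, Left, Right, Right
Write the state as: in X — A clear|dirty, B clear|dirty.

step 1/6 (Right): in B — A clear, B dirty
step 2/6 (Suck): in B — A clear, B clear
step 3/6 (Right): in B — A clear, B clear
step 4/6 (Left): in A — A clear, B clear
step 5/6 (Right): in B — A clear, B clear
step 6/6 (Right): in B — A clear, B clear

in B — A clear, B clear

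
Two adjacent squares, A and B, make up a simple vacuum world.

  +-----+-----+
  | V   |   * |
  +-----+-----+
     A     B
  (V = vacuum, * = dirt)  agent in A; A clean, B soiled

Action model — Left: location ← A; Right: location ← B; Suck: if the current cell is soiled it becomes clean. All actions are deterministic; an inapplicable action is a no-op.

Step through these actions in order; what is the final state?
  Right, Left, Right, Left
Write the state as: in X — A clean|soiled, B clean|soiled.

in A — A clean, B soiled

1. Right → in B — A clean, B soiled
2. Left → in A — A clean, B soiled
3. Right → in B — A clean, B soiled
4. Left → in A — A clean, B soiled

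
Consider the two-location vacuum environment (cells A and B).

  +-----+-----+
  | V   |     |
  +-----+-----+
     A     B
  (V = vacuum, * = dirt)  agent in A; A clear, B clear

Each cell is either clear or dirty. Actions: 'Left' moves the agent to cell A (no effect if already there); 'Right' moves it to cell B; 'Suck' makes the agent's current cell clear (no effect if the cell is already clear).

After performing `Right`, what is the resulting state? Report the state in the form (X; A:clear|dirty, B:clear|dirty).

start: (A; A:clear, B:clear)
step 1/1 (Right): (B; A:clear, B:clear)

(B; A:clear, B:clear)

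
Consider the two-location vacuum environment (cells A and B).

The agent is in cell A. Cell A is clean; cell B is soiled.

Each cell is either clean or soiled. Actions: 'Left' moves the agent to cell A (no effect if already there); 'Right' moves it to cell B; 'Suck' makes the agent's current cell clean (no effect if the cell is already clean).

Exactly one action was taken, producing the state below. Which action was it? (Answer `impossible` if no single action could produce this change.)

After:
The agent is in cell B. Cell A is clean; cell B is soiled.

try  Left: in A — A clean, B soiled
try Right: in B — A clean, B soiled  ← match
try  Suck: in A — A clean, B soiled

Right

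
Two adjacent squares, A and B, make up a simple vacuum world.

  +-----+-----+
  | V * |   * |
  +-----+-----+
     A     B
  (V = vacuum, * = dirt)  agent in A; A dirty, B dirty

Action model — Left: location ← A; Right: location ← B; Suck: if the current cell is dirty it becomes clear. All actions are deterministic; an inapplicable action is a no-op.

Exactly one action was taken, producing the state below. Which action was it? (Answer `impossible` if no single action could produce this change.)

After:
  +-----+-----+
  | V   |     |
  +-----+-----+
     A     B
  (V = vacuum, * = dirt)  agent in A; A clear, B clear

impossible

try  Left: <A|dirty|dirty>
try Right: <B|dirty|dirty>
try  Suck: <A|clear|dirty>
no single action produces the after-state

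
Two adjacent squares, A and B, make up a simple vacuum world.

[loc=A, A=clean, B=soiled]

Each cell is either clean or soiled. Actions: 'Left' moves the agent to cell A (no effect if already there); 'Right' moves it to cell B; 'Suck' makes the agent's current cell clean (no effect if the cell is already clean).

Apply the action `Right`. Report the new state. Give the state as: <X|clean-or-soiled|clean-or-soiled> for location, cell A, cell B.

<B|clean|soiled>

start: <A|clean|soiled>
[1] after Right: <B|clean|soiled>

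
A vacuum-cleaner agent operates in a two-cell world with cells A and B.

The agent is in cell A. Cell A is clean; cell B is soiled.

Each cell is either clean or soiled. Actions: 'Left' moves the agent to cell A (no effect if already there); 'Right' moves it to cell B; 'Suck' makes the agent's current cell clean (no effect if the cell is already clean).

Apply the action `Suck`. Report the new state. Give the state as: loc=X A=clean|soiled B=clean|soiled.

start: loc=A A=clean B=soiled
[1] after Suck: loc=A A=clean B=soiled

loc=A A=clean B=soiled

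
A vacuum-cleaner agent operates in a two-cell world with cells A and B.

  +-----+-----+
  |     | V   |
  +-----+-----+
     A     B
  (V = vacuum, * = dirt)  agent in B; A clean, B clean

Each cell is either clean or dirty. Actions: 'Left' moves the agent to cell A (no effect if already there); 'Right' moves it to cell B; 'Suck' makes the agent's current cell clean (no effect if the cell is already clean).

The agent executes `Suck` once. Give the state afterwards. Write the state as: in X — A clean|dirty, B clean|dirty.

start: in B — A clean, B clean
Suck (#1): in B — A clean, B clean

in B — A clean, B clean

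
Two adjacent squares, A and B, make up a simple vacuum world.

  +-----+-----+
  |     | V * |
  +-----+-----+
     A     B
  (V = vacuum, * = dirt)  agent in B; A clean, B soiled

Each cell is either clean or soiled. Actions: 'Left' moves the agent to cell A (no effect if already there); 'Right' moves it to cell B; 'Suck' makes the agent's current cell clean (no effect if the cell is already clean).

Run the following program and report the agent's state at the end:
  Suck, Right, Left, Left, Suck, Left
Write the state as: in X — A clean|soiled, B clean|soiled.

in A — A clean, B clean

1. Suck → in B — A clean, B clean
2. Right → in B — A clean, B clean
3. Left → in A — A clean, B clean
4. Left → in A — A clean, B clean
5. Suck → in A — A clean, B clean
6. Left → in A — A clean, B clean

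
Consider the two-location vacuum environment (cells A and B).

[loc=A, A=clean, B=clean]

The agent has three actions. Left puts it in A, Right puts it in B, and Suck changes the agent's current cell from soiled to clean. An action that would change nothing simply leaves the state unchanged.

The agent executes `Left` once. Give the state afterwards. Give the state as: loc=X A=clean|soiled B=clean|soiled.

start: loc=A A=clean B=clean
t=1 Left ⇒ loc=A A=clean B=clean

loc=A A=clean B=clean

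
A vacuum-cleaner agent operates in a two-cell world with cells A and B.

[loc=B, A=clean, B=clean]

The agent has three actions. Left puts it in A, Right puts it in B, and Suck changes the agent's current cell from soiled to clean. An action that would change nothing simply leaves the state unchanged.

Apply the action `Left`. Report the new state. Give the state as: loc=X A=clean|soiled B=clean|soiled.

loc=A A=clean B=clean

start: loc=B A=clean B=clean
Left (#1): loc=A A=clean B=clean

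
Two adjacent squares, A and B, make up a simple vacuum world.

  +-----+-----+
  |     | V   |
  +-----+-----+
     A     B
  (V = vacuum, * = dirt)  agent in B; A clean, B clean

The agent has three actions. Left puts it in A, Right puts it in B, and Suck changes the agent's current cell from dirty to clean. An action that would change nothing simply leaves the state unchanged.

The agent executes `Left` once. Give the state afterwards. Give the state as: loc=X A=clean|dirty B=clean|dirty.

start: loc=B A=clean B=clean
1) do Left; now loc=A A=clean B=clean

loc=A A=clean B=clean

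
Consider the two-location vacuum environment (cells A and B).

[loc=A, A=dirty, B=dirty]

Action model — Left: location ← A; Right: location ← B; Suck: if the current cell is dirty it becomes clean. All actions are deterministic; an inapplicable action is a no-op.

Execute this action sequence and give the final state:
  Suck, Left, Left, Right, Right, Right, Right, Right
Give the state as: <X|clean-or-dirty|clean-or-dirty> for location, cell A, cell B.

Suck (#1): <A|clean|dirty>
Left (#2): <A|clean|dirty>
Left (#3): <A|clean|dirty>
Right (#4): <B|clean|dirty>
Right (#5): <B|clean|dirty>
Right (#6): <B|clean|dirty>
Right (#7): <B|clean|dirty>
Right (#8): <B|clean|dirty>

<B|clean|dirty>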